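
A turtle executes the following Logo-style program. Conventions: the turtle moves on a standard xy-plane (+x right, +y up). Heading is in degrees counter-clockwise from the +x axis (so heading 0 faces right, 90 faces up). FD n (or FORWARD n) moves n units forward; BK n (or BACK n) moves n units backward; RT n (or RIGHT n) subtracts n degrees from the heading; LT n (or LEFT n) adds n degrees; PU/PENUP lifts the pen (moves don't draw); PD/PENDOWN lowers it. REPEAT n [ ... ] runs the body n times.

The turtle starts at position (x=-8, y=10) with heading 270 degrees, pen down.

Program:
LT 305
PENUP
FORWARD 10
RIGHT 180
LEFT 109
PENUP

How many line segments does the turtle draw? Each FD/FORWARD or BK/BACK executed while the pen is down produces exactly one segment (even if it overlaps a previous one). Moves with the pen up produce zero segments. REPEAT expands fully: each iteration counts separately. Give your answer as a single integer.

Executing turtle program step by step:
Start: pos=(-8,10), heading=270, pen down
LT 305: heading 270 -> 215
PU: pen up
FD 10: (-8,10) -> (-16.192,4.264) [heading=215, move]
RT 180: heading 215 -> 35
LT 109: heading 35 -> 144
PU: pen up
Final: pos=(-16.192,4.264), heading=144, 0 segment(s) drawn
Segments drawn: 0

Answer: 0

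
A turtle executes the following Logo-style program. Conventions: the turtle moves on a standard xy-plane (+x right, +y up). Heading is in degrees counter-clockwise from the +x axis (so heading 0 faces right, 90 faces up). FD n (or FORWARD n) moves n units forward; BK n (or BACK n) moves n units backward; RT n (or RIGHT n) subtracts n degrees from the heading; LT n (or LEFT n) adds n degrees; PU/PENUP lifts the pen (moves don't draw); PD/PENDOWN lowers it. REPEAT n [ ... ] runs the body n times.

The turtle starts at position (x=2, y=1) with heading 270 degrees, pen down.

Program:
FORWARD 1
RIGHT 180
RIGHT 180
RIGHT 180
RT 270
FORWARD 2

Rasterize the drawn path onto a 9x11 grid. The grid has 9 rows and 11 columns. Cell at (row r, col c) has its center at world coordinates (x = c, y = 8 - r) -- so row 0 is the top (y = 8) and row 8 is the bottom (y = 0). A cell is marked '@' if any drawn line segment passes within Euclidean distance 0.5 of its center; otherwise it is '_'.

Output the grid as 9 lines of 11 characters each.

Segment 0: (2,1) -> (2,0)
Segment 1: (2,0) -> (-0,-0)

Answer: ___________
___________
___________
___________
___________
___________
___________
__@________
@@@________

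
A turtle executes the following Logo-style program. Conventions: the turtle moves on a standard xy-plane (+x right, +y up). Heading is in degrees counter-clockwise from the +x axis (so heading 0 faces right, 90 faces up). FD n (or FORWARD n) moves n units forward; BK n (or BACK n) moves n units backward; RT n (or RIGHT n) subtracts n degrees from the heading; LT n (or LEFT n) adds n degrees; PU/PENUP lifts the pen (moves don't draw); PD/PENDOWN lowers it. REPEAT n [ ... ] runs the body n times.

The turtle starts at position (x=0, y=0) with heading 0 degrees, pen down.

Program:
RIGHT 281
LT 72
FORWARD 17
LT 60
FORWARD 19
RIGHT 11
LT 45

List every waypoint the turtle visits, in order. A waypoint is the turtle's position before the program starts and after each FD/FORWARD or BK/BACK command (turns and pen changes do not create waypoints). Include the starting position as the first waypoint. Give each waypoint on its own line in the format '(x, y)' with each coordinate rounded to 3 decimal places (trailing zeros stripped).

Executing turtle program step by step:
Start: pos=(0,0), heading=0, pen down
RT 281: heading 0 -> 79
LT 72: heading 79 -> 151
FD 17: (0,0) -> (-14.869,8.242) [heading=151, draw]
LT 60: heading 151 -> 211
FD 19: (-14.869,8.242) -> (-31.155,-1.544) [heading=211, draw]
RT 11: heading 211 -> 200
LT 45: heading 200 -> 245
Final: pos=(-31.155,-1.544), heading=245, 2 segment(s) drawn
Waypoints (3 total):
(0, 0)
(-14.869, 8.242)
(-31.155, -1.544)

Answer: (0, 0)
(-14.869, 8.242)
(-31.155, -1.544)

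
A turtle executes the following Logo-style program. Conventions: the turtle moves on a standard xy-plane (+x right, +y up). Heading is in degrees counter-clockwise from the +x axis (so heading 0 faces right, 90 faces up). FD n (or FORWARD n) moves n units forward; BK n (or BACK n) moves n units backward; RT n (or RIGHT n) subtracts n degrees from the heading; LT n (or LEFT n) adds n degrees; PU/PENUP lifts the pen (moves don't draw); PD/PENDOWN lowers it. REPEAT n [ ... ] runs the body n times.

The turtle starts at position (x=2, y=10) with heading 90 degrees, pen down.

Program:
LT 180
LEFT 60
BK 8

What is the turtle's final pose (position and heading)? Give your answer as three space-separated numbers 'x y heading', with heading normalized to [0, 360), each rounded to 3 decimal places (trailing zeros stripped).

Answer: -4.928 14 330

Derivation:
Executing turtle program step by step:
Start: pos=(2,10), heading=90, pen down
LT 180: heading 90 -> 270
LT 60: heading 270 -> 330
BK 8: (2,10) -> (-4.928,14) [heading=330, draw]
Final: pos=(-4.928,14), heading=330, 1 segment(s) drawn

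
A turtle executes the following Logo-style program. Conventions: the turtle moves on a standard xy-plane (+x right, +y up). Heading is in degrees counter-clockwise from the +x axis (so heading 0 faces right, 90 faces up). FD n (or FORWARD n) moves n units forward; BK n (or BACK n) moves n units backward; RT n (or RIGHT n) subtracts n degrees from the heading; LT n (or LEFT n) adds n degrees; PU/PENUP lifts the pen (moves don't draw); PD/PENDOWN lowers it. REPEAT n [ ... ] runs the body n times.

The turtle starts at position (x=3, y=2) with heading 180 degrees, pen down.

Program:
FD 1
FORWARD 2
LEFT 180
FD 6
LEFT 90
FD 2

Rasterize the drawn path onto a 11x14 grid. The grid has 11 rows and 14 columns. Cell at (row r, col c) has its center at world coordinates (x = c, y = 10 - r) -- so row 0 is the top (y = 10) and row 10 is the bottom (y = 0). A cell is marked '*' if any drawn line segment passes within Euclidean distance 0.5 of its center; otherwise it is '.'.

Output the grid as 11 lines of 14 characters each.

Segment 0: (3,2) -> (2,2)
Segment 1: (2,2) -> (0,2)
Segment 2: (0,2) -> (6,2)
Segment 3: (6,2) -> (6,4)

Answer: ..............
..............
..............
..............
..............
..............
......*.......
......*.......
*******.......
..............
..............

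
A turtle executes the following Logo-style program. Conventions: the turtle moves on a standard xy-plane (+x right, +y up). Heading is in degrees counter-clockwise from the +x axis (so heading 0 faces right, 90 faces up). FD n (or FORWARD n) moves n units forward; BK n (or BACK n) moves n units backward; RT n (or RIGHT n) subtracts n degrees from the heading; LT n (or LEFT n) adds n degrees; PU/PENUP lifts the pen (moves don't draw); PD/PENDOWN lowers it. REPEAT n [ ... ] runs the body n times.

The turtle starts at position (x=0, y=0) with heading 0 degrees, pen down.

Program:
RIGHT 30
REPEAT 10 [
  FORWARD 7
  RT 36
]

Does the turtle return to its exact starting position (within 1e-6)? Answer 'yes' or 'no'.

Answer: yes

Derivation:
Executing turtle program step by step:
Start: pos=(0,0), heading=0, pen down
RT 30: heading 0 -> 330
REPEAT 10 [
  -- iteration 1/10 --
  FD 7: (0,0) -> (6.062,-3.5) [heading=330, draw]
  RT 36: heading 330 -> 294
  -- iteration 2/10 --
  FD 7: (6.062,-3.5) -> (8.909,-9.895) [heading=294, draw]
  RT 36: heading 294 -> 258
  -- iteration 3/10 --
  FD 7: (8.909,-9.895) -> (7.454,-16.742) [heading=258, draw]
  RT 36: heading 258 -> 222
  -- iteration 4/10 --
  FD 7: (7.454,-16.742) -> (2.252,-21.426) [heading=222, draw]
  RT 36: heading 222 -> 186
  -- iteration 5/10 --
  FD 7: (2.252,-21.426) -> (-4.71,-22.157) [heading=186, draw]
  RT 36: heading 186 -> 150
  -- iteration 6/10 --
  FD 7: (-4.71,-22.157) -> (-10.772,-18.657) [heading=150, draw]
  RT 36: heading 150 -> 114
  -- iteration 7/10 --
  FD 7: (-10.772,-18.657) -> (-13.619,-12.263) [heading=114, draw]
  RT 36: heading 114 -> 78
  -- iteration 8/10 --
  FD 7: (-13.619,-12.263) -> (-12.164,-5.416) [heading=78, draw]
  RT 36: heading 78 -> 42
  -- iteration 9/10 --
  FD 7: (-12.164,-5.416) -> (-6.962,-0.732) [heading=42, draw]
  RT 36: heading 42 -> 6
  -- iteration 10/10 --
  FD 7: (-6.962,-0.732) -> (0,0) [heading=6, draw]
  RT 36: heading 6 -> 330
]
Final: pos=(0,0), heading=330, 10 segment(s) drawn

Start position: (0, 0)
Final position: (0, 0)
Distance = 0; < 1e-6 -> CLOSED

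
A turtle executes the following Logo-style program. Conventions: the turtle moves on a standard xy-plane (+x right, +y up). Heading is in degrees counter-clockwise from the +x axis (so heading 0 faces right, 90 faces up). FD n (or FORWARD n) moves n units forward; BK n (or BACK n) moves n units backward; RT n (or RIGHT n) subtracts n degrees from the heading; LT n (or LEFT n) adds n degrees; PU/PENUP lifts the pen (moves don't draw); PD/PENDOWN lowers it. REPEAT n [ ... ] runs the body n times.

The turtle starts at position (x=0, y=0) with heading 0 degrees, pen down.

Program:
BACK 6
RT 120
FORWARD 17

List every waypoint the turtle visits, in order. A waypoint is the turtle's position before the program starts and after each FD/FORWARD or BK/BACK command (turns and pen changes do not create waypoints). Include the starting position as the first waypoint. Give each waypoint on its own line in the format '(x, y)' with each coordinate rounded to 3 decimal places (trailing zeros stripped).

Answer: (0, 0)
(-6, 0)
(-14.5, -14.722)

Derivation:
Executing turtle program step by step:
Start: pos=(0,0), heading=0, pen down
BK 6: (0,0) -> (-6,0) [heading=0, draw]
RT 120: heading 0 -> 240
FD 17: (-6,0) -> (-14.5,-14.722) [heading=240, draw]
Final: pos=(-14.5,-14.722), heading=240, 2 segment(s) drawn
Waypoints (3 total):
(0, 0)
(-6, 0)
(-14.5, -14.722)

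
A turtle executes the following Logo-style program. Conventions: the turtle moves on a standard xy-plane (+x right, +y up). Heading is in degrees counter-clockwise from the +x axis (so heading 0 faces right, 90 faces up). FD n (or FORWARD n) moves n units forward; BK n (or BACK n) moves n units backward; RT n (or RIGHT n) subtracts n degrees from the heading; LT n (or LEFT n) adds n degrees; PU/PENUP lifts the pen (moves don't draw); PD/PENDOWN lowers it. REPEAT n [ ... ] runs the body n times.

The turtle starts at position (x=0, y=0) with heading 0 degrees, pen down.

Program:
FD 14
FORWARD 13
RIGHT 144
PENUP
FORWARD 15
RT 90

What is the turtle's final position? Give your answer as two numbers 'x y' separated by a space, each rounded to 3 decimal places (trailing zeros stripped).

Answer: 14.865 -8.817

Derivation:
Executing turtle program step by step:
Start: pos=(0,0), heading=0, pen down
FD 14: (0,0) -> (14,0) [heading=0, draw]
FD 13: (14,0) -> (27,0) [heading=0, draw]
RT 144: heading 0 -> 216
PU: pen up
FD 15: (27,0) -> (14.865,-8.817) [heading=216, move]
RT 90: heading 216 -> 126
Final: pos=(14.865,-8.817), heading=126, 2 segment(s) drawn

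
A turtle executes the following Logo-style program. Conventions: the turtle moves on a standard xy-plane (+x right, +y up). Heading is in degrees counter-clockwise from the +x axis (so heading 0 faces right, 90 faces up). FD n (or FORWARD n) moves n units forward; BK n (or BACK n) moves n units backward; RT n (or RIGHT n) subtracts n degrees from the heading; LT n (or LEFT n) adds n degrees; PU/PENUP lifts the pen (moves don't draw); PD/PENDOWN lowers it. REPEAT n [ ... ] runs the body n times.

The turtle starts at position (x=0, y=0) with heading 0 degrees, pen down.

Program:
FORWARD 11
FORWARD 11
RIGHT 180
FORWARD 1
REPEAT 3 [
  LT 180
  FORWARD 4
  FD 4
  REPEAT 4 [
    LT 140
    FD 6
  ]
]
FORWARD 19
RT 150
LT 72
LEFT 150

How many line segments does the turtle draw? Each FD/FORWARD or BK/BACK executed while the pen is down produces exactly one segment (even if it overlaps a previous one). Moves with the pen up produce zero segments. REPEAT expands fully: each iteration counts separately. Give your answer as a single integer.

Answer: 22

Derivation:
Executing turtle program step by step:
Start: pos=(0,0), heading=0, pen down
FD 11: (0,0) -> (11,0) [heading=0, draw]
FD 11: (11,0) -> (22,0) [heading=0, draw]
RT 180: heading 0 -> 180
FD 1: (22,0) -> (21,0) [heading=180, draw]
REPEAT 3 [
  -- iteration 1/3 --
  LT 180: heading 180 -> 0
  FD 4: (21,0) -> (25,0) [heading=0, draw]
  FD 4: (25,0) -> (29,0) [heading=0, draw]
  REPEAT 4 [
    -- iteration 1/4 --
    LT 140: heading 0 -> 140
    FD 6: (29,0) -> (24.404,3.857) [heading=140, draw]
    -- iteration 2/4 --
    LT 140: heading 140 -> 280
    FD 6: (24.404,3.857) -> (25.446,-2.052) [heading=280, draw]
    -- iteration 3/4 --
    LT 140: heading 280 -> 60
    FD 6: (25.446,-2.052) -> (28.446,3.144) [heading=60, draw]
    -- iteration 4/4 --
    LT 140: heading 60 -> 200
    FD 6: (28.446,3.144) -> (22.807,1.092) [heading=200, draw]
  ]
  -- iteration 2/3 --
  LT 180: heading 200 -> 20
  FD 4: (22.807,1.092) -> (26.566,2.46) [heading=20, draw]
  FD 4: (26.566,2.46) -> (30.325,3.828) [heading=20, draw]
  REPEAT 4 [
    -- iteration 1/4 --
    LT 140: heading 20 -> 160
    FD 6: (30.325,3.828) -> (24.687,5.88) [heading=160, draw]
    -- iteration 2/4 --
    LT 140: heading 160 -> 300
    FD 6: (24.687,5.88) -> (27.687,0.684) [heading=300, draw]
    -- iteration 3/4 --
    LT 140: heading 300 -> 80
    FD 6: (27.687,0.684) -> (28.729,6.593) [heading=80, draw]
    -- iteration 4/4 --
    LT 140: heading 80 -> 220
    FD 6: (28.729,6.593) -> (24.132,2.736) [heading=220, draw]
  ]
  -- iteration 3/3 --
  LT 180: heading 220 -> 40
  FD 4: (24.132,2.736) -> (27.197,5.307) [heading=40, draw]
  FD 4: (27.197,5.307) -> (30.261,7.878) [heading=40, draw]
  REPEAT 4 [
    -- iteration 1/4 --
    LT 140: heading 40 -> 180
    FD 6: (30.261,7.878) -> (24.261,7.878) [heading=180, draw]
    -- iteration 2/4 --
    LT 140: heading 180 -> 320
    FD 6: (24.261,7.878) -> (28.857,4.022) [heading=320, draw]
    -- iteration 3/4 --
    LT 140: heading 320 -> 100
    FD 6: (28.857,4.022) -> (27.815,9.931) [heading=100, draw]
    -- iteration 4/4 --
    LT 140: heading 100 -> 240
    FD 6: (27.815,9.931) -> (24.815,4.734) [heading=240, draw]
  ]
]
FD 19: (24.815,4.734) -> (15.315,-11.72) [heading=240, draw]
RT 150: heading 240 -> 90
LT 72: heading 90 -> 162
LT 150: heading 162 -> 312
Final: pos=(15.315,-11.72), heading=312, 22 segment(s) drawn
Segments drawn: 22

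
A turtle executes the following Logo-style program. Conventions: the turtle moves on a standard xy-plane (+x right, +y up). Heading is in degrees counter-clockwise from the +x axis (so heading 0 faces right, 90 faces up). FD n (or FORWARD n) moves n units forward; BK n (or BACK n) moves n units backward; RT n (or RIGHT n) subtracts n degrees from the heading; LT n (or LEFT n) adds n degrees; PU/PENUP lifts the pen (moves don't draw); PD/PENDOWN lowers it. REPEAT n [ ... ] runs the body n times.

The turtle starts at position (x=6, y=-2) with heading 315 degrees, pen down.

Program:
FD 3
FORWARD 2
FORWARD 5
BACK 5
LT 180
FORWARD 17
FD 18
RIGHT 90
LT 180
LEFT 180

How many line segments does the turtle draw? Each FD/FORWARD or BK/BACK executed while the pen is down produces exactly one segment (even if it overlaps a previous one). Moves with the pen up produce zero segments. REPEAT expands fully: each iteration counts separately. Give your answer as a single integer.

Answer: 6

Derivation:
Executing turtle program step by step:
Start: pos=(6,-2), heading=315, pen down
FD 3: (6,-2) -> (8.121,-4.121) [heading=315, draw]
FD 2: (8.121,-4.121) -> (9.536,-5.536) [heading=315, draw]
FD 5: (9.536,-5.536) -> (13.071,-9.071) [heading=315, draw]
BK 5: (13.071,-9.071) -> (9.536,-5.536) [heading=315, draw]
LT 180: heading 315 -> 135
FD 17: (9.536,-5.536) -> (-2.485,6.485) [heading=135, draw]
FD 18: (-2.485,6.485) -> (-15.213,19.213) [heading=135, draw]
RT 90: heading 135 -> 45
LT 180: heading 45 -> 225
LT 180: heading 225 -> 45
Final: pos=(-15.213,19.213), heading=45, 6 segment(s) drawn
Segments drawn: 6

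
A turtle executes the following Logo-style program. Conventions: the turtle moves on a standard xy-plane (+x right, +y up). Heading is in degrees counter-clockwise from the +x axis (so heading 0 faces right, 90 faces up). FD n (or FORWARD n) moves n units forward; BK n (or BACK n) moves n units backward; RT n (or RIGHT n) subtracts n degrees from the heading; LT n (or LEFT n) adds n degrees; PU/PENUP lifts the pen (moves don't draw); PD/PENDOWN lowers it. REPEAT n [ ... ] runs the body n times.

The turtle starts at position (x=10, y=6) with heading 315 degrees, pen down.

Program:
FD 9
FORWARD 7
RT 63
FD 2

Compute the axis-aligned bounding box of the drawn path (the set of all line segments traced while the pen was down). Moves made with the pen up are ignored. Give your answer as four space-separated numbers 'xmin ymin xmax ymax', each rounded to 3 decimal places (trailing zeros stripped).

Answer: 10 -7.216 21.314 6

Derivation:
Executing turtle program step by step:
Start: pos=(10,6), heading=315, pen down
FD 9: (10,6) -> (16.364,-0.364) [heading=315, draw]
FD 7: (16.364,-0.364) -> (21.314,-5.314) [heading=315, draw]
RT 63: heading 315 -> 252
FD 2: (21.314,-5.314) -> (20.696,-7.216) [heading=252, draw]
Final: pos=(20.696,-7.216), heading=252, 3 segment(s) drawn

Segment endpoints: x in {10, 16.364, 20.696, 21.314}, y in {-7.216, -5.314, -0.364, 6}
xmin=10, ymin=-7.216, xmax=21.314, ymax=6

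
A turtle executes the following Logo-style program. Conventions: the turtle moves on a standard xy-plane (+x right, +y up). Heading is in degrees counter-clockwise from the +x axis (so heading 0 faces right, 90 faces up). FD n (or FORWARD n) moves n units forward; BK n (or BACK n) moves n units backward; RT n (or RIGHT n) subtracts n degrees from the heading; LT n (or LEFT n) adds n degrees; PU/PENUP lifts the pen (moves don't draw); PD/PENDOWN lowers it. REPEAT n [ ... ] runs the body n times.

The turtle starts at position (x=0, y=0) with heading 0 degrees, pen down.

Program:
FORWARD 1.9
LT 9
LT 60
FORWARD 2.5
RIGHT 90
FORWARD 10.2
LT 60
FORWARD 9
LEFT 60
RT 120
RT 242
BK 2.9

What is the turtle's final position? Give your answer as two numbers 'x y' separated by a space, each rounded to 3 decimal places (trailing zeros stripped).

Executing turtle program step by step:
Start: pos=(0,0), heading=0, pen down
FD 1.9: (0,0) -> (1.9,0) [heading=0, draw]
LT 9: heading 0 -> 9
LT 60: heading 9 -> 69
FD 2.5: (1.9,0) -> (2.796,2.334) [heading=69, draw]
RT 90: heading 69 -> 339
FD 10.2: (2.796,2.334) -> (12.318,-1.321) [heading=339, draw]
LT 60: heading 339 -> 39
FD 9: (12.318,-1.321) -> (19.313,4.342) [heading=39, draw]
LT 60: heading 39 -> 99
RT 120: heading 99 -> 339
RT 242: heading 339 -> 97
BK 2.9: (19.313,4.342) -> (19.666,1.464) [heading=97, draw]
Final: pos=(19.666,1.464), heading=97, 5 segment(s) drawn

Answer: 19.666 1.464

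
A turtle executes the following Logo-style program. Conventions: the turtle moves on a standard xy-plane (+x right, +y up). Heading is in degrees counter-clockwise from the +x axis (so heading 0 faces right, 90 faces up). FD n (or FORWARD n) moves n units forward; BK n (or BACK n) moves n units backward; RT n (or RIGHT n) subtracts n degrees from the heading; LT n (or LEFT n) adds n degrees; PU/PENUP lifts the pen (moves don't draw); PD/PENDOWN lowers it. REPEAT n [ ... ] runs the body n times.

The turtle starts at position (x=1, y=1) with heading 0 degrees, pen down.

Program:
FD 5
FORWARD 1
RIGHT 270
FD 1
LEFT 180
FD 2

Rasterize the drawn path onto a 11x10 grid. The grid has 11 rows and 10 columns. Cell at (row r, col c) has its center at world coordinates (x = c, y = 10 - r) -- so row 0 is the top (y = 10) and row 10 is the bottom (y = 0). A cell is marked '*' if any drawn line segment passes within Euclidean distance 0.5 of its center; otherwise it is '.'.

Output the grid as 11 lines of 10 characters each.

Segment 0: (1,1) -> (6,1)
Segment 1: (6,1) -> (7,1)
Segment 2: (7,1) -> (7,2)
Segment 3: (7,2) -> (7,0)

Answer: ..........
..........
..........
..........
..........
..........
..........
..........
.......*..
.*******..
.......*..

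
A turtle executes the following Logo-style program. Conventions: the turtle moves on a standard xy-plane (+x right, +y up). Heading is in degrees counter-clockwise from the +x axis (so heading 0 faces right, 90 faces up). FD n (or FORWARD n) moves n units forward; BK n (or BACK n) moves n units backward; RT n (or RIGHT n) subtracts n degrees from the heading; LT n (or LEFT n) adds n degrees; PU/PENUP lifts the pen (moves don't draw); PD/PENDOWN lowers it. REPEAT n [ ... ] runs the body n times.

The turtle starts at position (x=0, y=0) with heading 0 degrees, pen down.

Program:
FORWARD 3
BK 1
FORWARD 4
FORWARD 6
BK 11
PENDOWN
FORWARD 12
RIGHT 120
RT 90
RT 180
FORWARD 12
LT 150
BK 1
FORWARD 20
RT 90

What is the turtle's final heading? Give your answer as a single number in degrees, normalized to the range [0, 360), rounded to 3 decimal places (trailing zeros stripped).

Answer: 30

Derivation:
Executing turtle program step by step:
Start: pos=(0,0), heading=0, pen down
FD 3: (0,0) -> (3,0) [heading=0, draw]
BK 1: (3,0) -> (2,0) [heading=0, draw]
FD 4: (2,0) -> (6,0) [heading=0, draw]
FD 6: (6,0) -> (12,0) [heading=0, draw]
BK 11: (12,0) -> (1,0) [heading=0, draw]
PD: pen down
FD 12: (1,0) -> (13,0) [heading=0, draw]
RT 120: heading 0 -> 240
RT 90: heading 240 -> 150
RT 180: heading 150 -> 330
FD 12: (13,0) -> (23.392,-6) [heading=330, draw]
LT 150: heading 330 -> 120
BK 1: (23.392,-6) -> (23.892,-6.866) [heading=120, draw]
FD 20: (23.892,-6.866) -> (13.892,10.454) [heading=120, draw]
RT 90: heading 120 -> 30
Final: pos=(13.892,10.454), heading=30, 9 segment(s) drawn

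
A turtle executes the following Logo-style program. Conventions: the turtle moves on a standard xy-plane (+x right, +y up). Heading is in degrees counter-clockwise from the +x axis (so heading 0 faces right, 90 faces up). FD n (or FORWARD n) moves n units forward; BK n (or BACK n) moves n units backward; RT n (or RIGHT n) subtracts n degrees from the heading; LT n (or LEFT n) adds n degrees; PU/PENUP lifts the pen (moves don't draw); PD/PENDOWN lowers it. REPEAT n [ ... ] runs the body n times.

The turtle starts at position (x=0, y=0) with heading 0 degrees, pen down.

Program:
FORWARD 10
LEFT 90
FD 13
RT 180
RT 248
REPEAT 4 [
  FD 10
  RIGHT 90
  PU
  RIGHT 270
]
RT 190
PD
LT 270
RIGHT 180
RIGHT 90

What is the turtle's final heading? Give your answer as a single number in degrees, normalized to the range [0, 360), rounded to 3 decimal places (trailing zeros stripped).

Executing turtle program step by step:
Start: pos=(0,0), heading=0, pen down
FD 10: (0,0) -> (10,0) [heading=0, draw]
LT 90: heading 0 -> 90
FD 13: (10,0) -> (10,13) [heading=90, draw]
RT 180: heading 90 -> 270
RT 248: heading 270 -> 22
REPEAT 4 [
  -- iteration 1/4 --
  FD 10: (10,13) -> (19.272,16.746) [heading=22, draw]
  RT 90: heading 22 -> 292
  PU: pen up
  RT 270: heading 292 -> 22
  -- iteration 2/4 --
  FD 10: (19.272,16.746) -> (28.544,20.492) [heading=22, move]
  RT 90: heading 22 -> 292
  PU: pen up
  RT 270: heading 292 -> 22
  -- iteration 3/4 --
  FD 10: (28.544,20.492) -> (37.816,24.238) [heading=22, move]
  RT 90: heading 22 -> 292
  PU: pen up
  RT 270: heading 292 -> 22
  -- iteration 4/4 --
  FD 10: (37.816,24.238) -> (47.087,27.984) [heading=22, move]
  RT 90: heading 22 -> 292
  PU: pen up
  RT 270: heading 292 -> 22
]
RT 190: heading 22 -> 192
PD: pen down
LT 270: heading 192 -> 102
RT 180: heading 102 -> 282
RT 90: heading 282 -> 192
Final: pos=(47.087,27.984), heading=192, 3 segment(s) drawn

Answer: 192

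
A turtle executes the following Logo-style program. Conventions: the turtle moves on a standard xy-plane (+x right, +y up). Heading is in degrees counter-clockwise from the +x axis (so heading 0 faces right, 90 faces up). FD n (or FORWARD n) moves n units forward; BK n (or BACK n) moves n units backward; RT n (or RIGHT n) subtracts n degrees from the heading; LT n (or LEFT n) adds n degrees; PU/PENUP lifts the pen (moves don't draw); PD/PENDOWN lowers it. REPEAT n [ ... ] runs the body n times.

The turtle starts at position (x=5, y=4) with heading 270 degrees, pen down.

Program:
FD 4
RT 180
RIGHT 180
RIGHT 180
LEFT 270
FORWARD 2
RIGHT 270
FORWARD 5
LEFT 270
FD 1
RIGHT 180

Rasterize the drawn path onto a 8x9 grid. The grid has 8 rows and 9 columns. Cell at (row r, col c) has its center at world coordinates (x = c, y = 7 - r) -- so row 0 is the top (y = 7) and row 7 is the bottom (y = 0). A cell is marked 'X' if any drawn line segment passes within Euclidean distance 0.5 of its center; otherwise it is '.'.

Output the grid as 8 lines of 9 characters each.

Answer: .........
.........
.......XX
.....X.X.
.....X.X.
.....X.X.
.....X.X.
.....XXX.

Derivation:
Segment 0: (5,4) -> (5,0)
Segment 1: (5,0) -> (7,0)
Segment 2: (7,0) -> (7,5)
Segment 3: (7,5) -> (8,5)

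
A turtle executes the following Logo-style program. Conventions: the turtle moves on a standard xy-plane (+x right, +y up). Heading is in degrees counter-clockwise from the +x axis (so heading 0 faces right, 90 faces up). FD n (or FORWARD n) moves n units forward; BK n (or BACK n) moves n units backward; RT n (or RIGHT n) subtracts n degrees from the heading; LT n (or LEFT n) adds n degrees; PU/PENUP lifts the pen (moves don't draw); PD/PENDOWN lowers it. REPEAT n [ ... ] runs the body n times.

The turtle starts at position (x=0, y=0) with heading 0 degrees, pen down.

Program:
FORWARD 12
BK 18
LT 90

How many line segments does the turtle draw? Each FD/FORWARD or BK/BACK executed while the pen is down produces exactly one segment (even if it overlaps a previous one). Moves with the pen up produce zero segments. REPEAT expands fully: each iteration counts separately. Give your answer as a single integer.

Answer: 2

Derivation:
Executing turtle program step by step:
Start: pos=(0,0), heading=0, pen down
FD 12: (0,0) -> (12,0) [heading=0, draw]
BK 18: (12,0) -> (-6,0) [heading=0, draw]
LT 90: heading 0 -> 90
Final: pos=(-6,0), heading=90, 2 segment(s) drawn
Segments drawn: 2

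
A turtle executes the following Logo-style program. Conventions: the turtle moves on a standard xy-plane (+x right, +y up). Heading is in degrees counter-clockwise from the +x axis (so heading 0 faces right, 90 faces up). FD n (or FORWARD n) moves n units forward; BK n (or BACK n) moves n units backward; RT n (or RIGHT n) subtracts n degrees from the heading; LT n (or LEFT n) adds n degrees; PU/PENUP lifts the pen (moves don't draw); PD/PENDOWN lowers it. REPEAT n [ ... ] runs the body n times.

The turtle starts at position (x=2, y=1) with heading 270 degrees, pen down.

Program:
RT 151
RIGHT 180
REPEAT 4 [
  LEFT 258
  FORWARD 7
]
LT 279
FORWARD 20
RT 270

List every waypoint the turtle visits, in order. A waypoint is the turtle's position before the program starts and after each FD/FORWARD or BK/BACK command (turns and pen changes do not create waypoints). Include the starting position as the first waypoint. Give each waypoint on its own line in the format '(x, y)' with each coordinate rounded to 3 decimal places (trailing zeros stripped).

Answer: (2, 1)
(-4.694, -1.047)
(-5.304, 5.927)
(1.644, 5.074)
(-0.635, -1.545)
(-20.332, 1.928)

Derivation:
Executing turtle program step by step:
Start: pos=(2,1), heading=270, pen down
RT 151: heading 270 -> 119
RT 180: heading 119 -> 299
REPEAT 4 [
  -- iteration 1/4 --
  LT 258: heading 299 -> 197
  FD 7: (2,1) -> (-4.694,-1.047) [heading=197, draw]
  -- iteration 2/4 --
  LT 258: heading 197 -> 95
  FD 7: (-4.694,-1.047) -> (-5.304,5.927) [heading=95, draw]
  -- iteration 3/4 --
  LT 258: heading 95 -> 353
  FD 7: (-5.304,5.927) -> (1.644,5.074) [heading=353, draw]
  -- iteration 4/4 --
  LT 258: heading 353 -> 251
  FD 7: (1.644,5.074) -> (-0.635,-1.545) [heading=251, draw]
]
LT 279: heading 251 -> 170
FD 20: (-0.635,-1.545) -> (-20.332,1.928) [heading=170, draw]
RT 270: heading 170 -> 260
Final: pos=(-20.332,1.928), heading=260, 5 segment(s) drawn
Waypoints (6 total):
(2, 1)
(-4.694, -1.047)
(-5.304, 5.927)
(1.644, 5.074)
(-0.635, -1.545)
(-20.332, 1.928)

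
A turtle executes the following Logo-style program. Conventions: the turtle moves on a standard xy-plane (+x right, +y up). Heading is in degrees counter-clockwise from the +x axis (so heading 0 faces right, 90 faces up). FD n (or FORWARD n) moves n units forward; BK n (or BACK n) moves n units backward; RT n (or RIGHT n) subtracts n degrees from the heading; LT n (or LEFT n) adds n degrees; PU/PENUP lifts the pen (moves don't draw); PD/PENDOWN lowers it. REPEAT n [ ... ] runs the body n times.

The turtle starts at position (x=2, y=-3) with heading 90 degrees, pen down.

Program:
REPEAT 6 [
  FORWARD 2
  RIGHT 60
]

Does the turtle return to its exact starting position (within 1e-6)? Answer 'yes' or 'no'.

Executing turtle program step by step:
Start: pos=(2,-3), heading=90, pen down
REPEAT 6 [
  -- iteration 1/6 --
  FD 2: (2,-3) -> (2,-1) [heading=90, draw]
  RT 60: heading 90 -> 30
  -- iteration 2/6 --
  FD 2: (2,-1) -> (3.732,0) [heading=30, draw]
  RT 60: heading 30 -> 330
  -- iteration 3/6 --
  FD 2: (3.732,0) -> (5.464,-1) [heading=330, draw]
  RT 60: heading 330 -> 270
  -- iteration 4/6 --
  FD 2: (5.464,-1) -> (5.464,-3) [heading=270, draw]
  RT 60: heading 270 -> 210
  -- iteration 5/6 --
  FD 2: (5.464,-3) -> (3.732,-4) [heading=210, draw]
  RT 60: heading 210 -> 150
  -- iteration 6/6 --
  FD 2: (3.732,-4) -> (2,-3) [heading=150, draw]
  RT 60: heading 150 -> 90
]
Final: pos=(2,-3), heading=90, 6 segment(s) drawn

Start position: (2, -3)
Final position: (2, -3)
Distance = 0; < 1e-6 -> CLOSED

Answer: yes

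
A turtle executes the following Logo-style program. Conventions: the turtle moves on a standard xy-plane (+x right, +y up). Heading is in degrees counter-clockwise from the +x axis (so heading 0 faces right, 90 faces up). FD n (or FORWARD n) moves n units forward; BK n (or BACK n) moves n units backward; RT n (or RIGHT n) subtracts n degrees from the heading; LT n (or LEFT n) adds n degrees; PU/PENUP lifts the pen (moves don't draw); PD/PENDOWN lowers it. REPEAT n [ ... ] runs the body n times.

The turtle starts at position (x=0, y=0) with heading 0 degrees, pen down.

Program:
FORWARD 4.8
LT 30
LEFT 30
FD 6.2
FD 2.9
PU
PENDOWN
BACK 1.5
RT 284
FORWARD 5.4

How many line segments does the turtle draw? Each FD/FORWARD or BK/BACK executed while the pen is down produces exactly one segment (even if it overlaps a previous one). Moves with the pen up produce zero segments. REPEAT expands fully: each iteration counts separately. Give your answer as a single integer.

Answer: 5

Derivation:
Executing turtle program step by step:
Start: pos=(0,0), heading=0, pen down
FD 4.8: (0,0) -> (4.8,0) [heading=0, draw]
LT 30: heading 0 -> 30
LT 30: heading 30 -> 60
FD 6.2: (4.8,0) -> (7.9,5.369) [heading=60, draw]
FD 2.9: (7.9,5.369) -> (9.35,7.881) [heading=60, draw]
PU: pen up
PD: pen down
BK 1.5: (9.35,7.881) -> (8.6,6.582) [heading=60, draw]
RT 284: heading 60 -> 136
FD 5.4: (8.6,6.582) -> (4.716,10.333) [heading=136, draw]
Final: pos=(4.716,10.333), heading=136, 5 segment(s) drawn
Segments drawn: 5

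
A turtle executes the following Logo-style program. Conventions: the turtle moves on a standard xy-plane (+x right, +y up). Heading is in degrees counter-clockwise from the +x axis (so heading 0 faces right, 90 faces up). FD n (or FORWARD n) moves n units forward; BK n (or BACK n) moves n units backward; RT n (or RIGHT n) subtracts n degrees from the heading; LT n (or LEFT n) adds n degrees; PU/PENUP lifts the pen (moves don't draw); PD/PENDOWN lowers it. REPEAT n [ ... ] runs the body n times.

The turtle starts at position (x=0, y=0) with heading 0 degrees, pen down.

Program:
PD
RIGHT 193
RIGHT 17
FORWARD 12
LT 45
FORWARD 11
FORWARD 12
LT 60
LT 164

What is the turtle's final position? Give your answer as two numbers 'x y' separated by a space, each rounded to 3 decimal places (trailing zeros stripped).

Answer: -32.609 0.047

Derivation:
Executing turtle program step by step:
Start: pos=(0,0), heading=0, pen down
PD: pen down
RT 193: heading 0 -> 167
RT 17: heading 167 -> 150
FD 12: (0,0) -> (-10.392,6) [heading=150, draw]
LT 45: heading 150 -> 195
FD 11: (-10.392,6) -> (-21.017,3.153) [heading=195, draw]
FD 12: (-21.017,3.153) -> (-32.609,0.047) [heading=195, draw]
LT 60: heading 195 -> 255
LT 164: heading 255 -> 59
Final: pos=(-32.609,0.047), heading=59, 3 segment(s) drawn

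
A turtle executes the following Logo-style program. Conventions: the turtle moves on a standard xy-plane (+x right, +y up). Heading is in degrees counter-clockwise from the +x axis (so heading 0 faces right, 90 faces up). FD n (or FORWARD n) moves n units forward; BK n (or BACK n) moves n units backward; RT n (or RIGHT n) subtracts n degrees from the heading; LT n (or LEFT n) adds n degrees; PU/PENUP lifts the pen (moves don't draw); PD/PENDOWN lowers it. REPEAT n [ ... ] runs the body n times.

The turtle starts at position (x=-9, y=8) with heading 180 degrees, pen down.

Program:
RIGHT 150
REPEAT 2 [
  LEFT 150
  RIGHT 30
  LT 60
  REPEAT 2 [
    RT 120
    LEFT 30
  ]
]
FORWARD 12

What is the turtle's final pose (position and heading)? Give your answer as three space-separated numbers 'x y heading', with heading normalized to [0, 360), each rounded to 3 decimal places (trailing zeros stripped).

Answer: 1.392 14 30

Derivation:
Executing turtle program step by step:
Start: pos=(-9,8), heading=180, pen down
RT 150: heading 180 -> 30
REPEAT 2 [
  -- iteration 1/2 --
  LT 150: heading 30 -> 180
  RT 30: heading 180 -> 150
  LT 60: heading 150 -> 210
  REPEAT 2 [
    -- iteration 1/2 --
    RT 120: heading 210 -> 90
    LT 30: heading 90 -> 120
    -- iteration 2/2 --
    RT 120: heading 120 -> 0
    LT 30: heading 0 -> 30
  ]
  -- iteration 2/2 --
  LT 150: heading 30 -> 180
  RT 30: heading 180 -> 150
  LT 60: heading 150 -> 210
  REPEAT 2 [
    -- iteration 1/2 --
    RT 120: heading 210 -> 90
    LT 30: heading 90 -> 120
    -- iteration 2/2 --
    RT 120: heading 120 -> 0
    LT 30: heading 0 -> 30
  ]
]
FD 12: (-9,8) -> (1.392,14) [heading=30, draw]
Final: pos=(1.392,14), heading=30, 1 segment(s) drawn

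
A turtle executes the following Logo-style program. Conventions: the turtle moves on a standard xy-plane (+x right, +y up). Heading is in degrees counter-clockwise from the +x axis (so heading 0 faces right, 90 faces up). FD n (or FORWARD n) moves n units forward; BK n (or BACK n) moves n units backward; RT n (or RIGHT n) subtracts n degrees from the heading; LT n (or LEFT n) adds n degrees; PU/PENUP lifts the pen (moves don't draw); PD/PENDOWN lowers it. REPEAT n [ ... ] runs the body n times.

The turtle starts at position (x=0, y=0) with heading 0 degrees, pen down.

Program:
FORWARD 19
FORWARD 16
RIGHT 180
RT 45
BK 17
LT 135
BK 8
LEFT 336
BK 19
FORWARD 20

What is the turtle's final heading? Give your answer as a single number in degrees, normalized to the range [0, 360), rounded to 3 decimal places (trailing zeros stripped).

Answer: 246

Derivation:
Executing turtle program step by step:
Start: pos=(0,0), heading=0, pen down
FD 19: (0,0) -> (19,0) [heading=0, draw]
FD 16: (19,0) -> (35,0) [heading=0, draw]
RT 180: heading 0 -> 180
RT 45: heading 180 -> 135
BK 17: (35,0) -> (47.021,-12.021) [heading=135, draw]
LT 135: heading 135 -> 270
BK 8: (47.021,-12.021) -> (47.021,-4.021) [heading=270, draw]
LT 336: heading 270 -> 246
BK 19: (47.021,-4.021) -> (54.749,13.337) [heading=246, draw]
FD 20: (54.749,13.337) -> (46.614,-4.934) [heading=246, draw]
Final: pos=(46.614,-4.934), heading=246, 6 segment(s) drawn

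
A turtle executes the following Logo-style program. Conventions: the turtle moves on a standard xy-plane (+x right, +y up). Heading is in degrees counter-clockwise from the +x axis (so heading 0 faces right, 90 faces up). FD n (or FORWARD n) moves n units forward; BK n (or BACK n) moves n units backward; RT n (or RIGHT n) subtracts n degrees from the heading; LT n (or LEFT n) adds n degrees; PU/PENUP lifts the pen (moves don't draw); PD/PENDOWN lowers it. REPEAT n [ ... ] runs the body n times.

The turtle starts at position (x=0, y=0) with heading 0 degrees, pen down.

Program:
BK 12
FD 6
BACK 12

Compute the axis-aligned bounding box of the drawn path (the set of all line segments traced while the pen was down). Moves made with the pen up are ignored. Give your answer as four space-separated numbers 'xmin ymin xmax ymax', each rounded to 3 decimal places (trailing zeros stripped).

Answer: -18 0 0 0

Derivation:
Executing turtle program step by step:
Start: pos=(0,0), heading=0, pen down
BK 12: (0,0) -> (-12,0) [heading=0, draw]
FD 6: (-12,0) -> (-6,0) [heading=0, draw]
BK 12: (-6,0) -> (-18,0) [heading=0, draw]
Final: pos=(-18,0), heading=0, 3 segment(s) drawn

Segment endpoints: x in {-18, -12, -6, 0}, y in {0}
xmin=-18, ymin=0, xmax=0, ymax=0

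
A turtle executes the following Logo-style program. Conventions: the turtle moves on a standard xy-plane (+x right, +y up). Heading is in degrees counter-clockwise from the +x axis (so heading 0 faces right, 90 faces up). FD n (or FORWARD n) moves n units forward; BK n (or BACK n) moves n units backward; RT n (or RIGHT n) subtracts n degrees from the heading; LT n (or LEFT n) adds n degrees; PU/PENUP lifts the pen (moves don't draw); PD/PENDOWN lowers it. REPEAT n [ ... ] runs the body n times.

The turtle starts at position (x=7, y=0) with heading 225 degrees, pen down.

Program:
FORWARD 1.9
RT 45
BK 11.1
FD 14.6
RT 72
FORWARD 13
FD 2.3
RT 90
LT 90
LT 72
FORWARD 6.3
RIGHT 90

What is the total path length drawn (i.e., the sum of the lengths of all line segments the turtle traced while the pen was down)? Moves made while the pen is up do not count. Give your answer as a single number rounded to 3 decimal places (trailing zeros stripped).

Executing turtle program step by step:
Start: pos=(7,0), heading=225, pen down
FD 1.9: (7,0) -> (5.656,-1.344) [heading=225, draw]
RT 45: heading 225 -> 180
BK 11.1: (5.656,-1.344) -> (16.756,-1.344) [heading=180, draw]
FD 14.6: (16.756,-1.344) -> (2.156,-1.344) [heading=180, draw]
RT 72: heading 180 -> 108
FD 13: (2.156,-1.344) -> (-1.861,11.02) [heading=108, draw]
FD 2.3: (-1.861,11.02) -> (-2.571,13.208) [heading=108, draw]
RT 90: heading 108 -> 18
LT 90: heading 18 -> 108
LT 72: heading 108 -> 180
FD 6.3: (-2.571,13.208) -> (-8.871,13.208) [heading=180, draw]
RT 90: heading 180 -> 90
Final: pos=(-8.871,13.208), heading=90, 6 segment(s) drawn

Segment lengths:
  seg 1: (7,0) -> (5.656,-1.344), length = 1.9
  seg 2: (5.656,-1.344) -> (16.756,-1.344), length = 11.1
  seg 3: (16.756,-1.344) -> (2.156,-1.344), length = 14.6
  seg 4: (2.156,-1.344) -> (-1.861,11.02), length = 13
  seg 5: (-1.861,11.02) -> (-2.571,13.208), length = 2.3
  seg 6: (-2.571,13.208) -> (-8.871,13.208), length = 6.3
Total = 49.2

Answer: 49.2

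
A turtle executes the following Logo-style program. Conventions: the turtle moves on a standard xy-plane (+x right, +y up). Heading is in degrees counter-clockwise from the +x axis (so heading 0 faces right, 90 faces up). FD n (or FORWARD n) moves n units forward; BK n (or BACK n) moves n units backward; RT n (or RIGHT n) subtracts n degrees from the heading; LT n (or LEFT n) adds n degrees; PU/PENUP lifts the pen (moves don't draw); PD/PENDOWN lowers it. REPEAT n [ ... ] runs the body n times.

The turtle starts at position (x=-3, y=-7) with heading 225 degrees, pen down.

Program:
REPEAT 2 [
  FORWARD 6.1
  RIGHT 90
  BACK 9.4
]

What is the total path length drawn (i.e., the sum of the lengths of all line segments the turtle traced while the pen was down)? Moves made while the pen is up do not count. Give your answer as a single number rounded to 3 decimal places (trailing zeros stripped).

Answer: 31

Derivation:
Executing turtle program step by step:
Start: pos=(-3,-7), heading=225, pen down
REPEAT 2 [
  -- iteration 1/2 --
  FD 6.1: (-3,-7) -> (-7.313,-11.313) [heading=225, draw]
  RT 90: heading 225 -> 135
  BK 9.4: (-7.313,-11.313) -> (-0.667,-17.96) [heading=135, draw]
  -- iteration 2/2 --
  FD 6.1: (-0.667,-17.96) -> (-4.98,-13.647) [heading=135, draw]
  RT 90: heading 135 -> 45
  BK 9.4: (-4.98,-13.647) -> (-11.627,-20.294) [heading=45, draw]
]
Final: pos=(-11.627,-20.294), heading=45, 4 segment(s) drawn

Segment lengths:
  seg 1: (-3,-7) -> (-7.313,-11.313), length = 6.1
  seg 2: (-7.313,-11.313) -> (-0.667,-17.96), length = 9.4
  seg 3: (-0.667,-17.96) -> (-4.98,-13.647), length = 6.1
  seg 4: (-4.98,-13.647) -> (-11.627,-20.294), length = 9.4
Total = 31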